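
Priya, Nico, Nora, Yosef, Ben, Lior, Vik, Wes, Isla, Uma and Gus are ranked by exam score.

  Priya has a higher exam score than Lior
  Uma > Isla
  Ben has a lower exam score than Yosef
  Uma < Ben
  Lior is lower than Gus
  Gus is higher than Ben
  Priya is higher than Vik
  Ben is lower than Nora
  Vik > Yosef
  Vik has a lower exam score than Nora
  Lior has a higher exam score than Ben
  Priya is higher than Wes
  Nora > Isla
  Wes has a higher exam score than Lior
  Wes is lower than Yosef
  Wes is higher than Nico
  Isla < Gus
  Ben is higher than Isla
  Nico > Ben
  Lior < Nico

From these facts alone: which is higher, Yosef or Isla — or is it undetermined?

Chaining the given relations: Isla < Uma < Ben < Lior < Nico < Wes < Yosef.
So Yosef is higher.

Yosef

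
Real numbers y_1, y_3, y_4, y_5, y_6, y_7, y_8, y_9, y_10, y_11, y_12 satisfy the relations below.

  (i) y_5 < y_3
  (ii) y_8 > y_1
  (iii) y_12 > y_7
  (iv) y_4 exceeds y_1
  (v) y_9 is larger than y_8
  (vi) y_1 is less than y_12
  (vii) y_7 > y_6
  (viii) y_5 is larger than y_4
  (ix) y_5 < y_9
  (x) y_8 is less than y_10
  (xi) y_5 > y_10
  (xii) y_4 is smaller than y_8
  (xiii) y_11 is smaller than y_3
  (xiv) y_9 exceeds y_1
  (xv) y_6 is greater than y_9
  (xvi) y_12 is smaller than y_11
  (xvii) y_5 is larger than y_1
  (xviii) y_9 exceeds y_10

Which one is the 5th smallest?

The consecutive relations fix a unique order: y_1 < y_4 < y_8 < y_10 < y_5 < y_9 < y_6 < y_7 < y_12 < y_11 < y_3.
Counting 5 from the smallest end gives y_5.

y_5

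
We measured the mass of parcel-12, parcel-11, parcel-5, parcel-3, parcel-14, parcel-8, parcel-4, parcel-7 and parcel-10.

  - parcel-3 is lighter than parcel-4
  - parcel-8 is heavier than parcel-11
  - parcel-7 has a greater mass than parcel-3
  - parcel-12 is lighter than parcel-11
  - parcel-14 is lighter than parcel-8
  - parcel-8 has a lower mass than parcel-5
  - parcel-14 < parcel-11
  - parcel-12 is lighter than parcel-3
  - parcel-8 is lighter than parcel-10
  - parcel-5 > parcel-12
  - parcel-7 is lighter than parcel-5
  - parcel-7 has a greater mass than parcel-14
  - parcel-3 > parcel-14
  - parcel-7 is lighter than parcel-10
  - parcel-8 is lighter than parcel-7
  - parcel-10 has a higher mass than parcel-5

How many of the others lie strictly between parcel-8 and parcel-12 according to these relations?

Chaining upward from parcel-12 reaches: parcel-11, parcel-3, parcel-7, parcel-5, parcel-10, parcel-4.
Chaining downward from parcel-8 reaches: parcel-14, parcel-11.
Strictly between parcel-12 and parcel-8 are those in both lists: parcel-11 — 1 element.

1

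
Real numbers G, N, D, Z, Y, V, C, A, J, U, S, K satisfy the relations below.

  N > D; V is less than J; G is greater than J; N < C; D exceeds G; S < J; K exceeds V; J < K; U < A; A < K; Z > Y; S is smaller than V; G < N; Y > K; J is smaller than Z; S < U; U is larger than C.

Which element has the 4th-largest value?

Chaining the given pairs: S < V < J < G < D < N < C < U < A < K < Y < Z.
Counting 4 from the largest end gives A.

A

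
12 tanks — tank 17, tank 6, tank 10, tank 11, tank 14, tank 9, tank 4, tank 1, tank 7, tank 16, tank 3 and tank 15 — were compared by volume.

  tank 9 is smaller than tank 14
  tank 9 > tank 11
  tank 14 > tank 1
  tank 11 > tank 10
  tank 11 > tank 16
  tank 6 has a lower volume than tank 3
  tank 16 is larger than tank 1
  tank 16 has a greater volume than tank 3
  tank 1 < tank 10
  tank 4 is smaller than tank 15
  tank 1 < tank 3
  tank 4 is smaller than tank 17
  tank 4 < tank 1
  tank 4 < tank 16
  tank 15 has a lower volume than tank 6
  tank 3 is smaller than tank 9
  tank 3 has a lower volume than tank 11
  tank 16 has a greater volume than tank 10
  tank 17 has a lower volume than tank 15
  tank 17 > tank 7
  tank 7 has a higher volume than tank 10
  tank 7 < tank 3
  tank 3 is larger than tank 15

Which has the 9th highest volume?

Piecing the relations together gives one ordering: tank 4 < tank 1 < tank 10 < tank 7 < tank 17 < tank 15 < tank 6 < tank 3 < tank 16 < tank 11 < tank 9 < tank 14.
The 9th largest is tank 7.

tank 7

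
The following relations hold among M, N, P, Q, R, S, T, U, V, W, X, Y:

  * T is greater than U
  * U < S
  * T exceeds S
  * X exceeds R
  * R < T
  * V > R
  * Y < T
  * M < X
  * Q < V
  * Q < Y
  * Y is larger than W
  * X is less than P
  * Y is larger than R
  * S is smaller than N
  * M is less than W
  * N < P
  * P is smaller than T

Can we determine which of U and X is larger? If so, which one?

Following every chain through U: above U we get S, N, P, T.
X is not reached, and no chain runs the other way from X to U.
So the given relations leave the order of U and X undetermined.

undetermined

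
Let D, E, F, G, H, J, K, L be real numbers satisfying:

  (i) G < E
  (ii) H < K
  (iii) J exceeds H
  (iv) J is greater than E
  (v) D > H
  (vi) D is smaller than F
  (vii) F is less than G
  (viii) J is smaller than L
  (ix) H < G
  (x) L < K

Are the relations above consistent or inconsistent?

consistent

Every relation is compatible with H < D < F < G < E < J < L < K; the set is consistent.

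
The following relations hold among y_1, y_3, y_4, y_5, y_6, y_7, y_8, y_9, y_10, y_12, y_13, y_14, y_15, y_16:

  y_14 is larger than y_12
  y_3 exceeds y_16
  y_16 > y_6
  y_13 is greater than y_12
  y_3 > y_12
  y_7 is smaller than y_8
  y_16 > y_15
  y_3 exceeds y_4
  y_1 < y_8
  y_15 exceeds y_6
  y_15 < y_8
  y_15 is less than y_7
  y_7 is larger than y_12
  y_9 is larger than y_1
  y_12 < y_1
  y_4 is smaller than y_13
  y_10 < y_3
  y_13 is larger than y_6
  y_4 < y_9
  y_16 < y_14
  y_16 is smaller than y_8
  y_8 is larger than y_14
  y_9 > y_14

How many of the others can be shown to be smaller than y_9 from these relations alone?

7

From y_9 the given relations immediately reach y_4, y_14, y_1.
From those, y_12, y_16 — 5 in total.
From those, y_6, y_15 — 7 in total.
Nothing else is reachable below y_9; 7 in all.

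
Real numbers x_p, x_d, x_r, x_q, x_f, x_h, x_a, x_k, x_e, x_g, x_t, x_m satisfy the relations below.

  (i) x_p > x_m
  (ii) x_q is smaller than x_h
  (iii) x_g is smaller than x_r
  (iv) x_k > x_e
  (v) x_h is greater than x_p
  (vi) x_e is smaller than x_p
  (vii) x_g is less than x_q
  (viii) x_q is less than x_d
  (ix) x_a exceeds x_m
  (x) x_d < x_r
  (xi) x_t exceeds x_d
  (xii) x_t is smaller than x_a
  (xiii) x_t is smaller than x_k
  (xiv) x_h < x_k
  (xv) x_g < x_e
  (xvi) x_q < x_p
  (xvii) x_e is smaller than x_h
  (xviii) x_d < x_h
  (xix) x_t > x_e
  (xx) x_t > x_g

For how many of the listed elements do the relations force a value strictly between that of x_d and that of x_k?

The relations place x_d below x_k. An element lies strictly between them when it is forced above x_d and also forced below x_k.
Above x_d: {x_r, x_t, x_a, x_h}. Below x_k: {x_g, x_m, x_q, x_e, x_p, x_t, x_h}.
Intersection: {x_t, x_h} — 2.

2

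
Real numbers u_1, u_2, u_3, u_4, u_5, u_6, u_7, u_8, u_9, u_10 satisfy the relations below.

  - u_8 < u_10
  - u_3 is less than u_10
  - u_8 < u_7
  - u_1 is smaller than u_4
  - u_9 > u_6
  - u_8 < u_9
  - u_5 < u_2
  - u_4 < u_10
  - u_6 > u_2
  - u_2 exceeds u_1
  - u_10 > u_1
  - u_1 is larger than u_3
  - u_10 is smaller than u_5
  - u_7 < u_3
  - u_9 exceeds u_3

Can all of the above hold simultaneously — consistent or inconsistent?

Every relation is compatible with u_8 < u_7 < u_3 < u_1 < u_4 < u_10 < u_5 < u_2 < u_6 < u_9; the set is consistent.

consistent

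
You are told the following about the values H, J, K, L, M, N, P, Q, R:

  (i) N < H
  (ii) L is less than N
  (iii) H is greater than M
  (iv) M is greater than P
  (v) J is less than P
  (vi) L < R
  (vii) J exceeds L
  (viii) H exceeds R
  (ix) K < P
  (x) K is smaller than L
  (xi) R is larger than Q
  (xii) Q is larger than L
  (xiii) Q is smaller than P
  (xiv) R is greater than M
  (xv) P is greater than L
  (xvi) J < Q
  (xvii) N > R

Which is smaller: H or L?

The relevant relations are L < J; J < Q; Q < P; P < M; M < R; R < N; N < H.
Chaining these gives L < J < Q < P < M < R < N < H.
So L < H; L is the smaller of the two.

L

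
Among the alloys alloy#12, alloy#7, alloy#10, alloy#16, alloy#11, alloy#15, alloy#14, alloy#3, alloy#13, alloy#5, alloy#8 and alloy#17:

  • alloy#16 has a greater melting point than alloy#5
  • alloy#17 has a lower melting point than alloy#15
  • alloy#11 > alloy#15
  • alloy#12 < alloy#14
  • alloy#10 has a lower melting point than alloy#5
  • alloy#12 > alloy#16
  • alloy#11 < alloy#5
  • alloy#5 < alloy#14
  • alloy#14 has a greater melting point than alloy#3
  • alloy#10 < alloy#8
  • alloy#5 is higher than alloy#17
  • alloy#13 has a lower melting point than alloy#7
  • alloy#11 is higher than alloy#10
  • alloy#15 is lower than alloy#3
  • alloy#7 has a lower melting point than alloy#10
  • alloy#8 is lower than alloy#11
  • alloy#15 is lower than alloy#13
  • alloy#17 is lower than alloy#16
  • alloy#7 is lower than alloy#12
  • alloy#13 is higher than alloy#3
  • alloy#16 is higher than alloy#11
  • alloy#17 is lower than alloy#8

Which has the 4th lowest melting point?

alloy#13

Piecing the relations together gives one ordering: alloy#17 < alloy#15 < alloy#3 < alloy#13 < alloy#7 < alloy#10 < alloy#8 < alloy#11 < alloy#5 < alloy#16 < alloy#12 < alloy#14.
The 4th smallest is alloy#13.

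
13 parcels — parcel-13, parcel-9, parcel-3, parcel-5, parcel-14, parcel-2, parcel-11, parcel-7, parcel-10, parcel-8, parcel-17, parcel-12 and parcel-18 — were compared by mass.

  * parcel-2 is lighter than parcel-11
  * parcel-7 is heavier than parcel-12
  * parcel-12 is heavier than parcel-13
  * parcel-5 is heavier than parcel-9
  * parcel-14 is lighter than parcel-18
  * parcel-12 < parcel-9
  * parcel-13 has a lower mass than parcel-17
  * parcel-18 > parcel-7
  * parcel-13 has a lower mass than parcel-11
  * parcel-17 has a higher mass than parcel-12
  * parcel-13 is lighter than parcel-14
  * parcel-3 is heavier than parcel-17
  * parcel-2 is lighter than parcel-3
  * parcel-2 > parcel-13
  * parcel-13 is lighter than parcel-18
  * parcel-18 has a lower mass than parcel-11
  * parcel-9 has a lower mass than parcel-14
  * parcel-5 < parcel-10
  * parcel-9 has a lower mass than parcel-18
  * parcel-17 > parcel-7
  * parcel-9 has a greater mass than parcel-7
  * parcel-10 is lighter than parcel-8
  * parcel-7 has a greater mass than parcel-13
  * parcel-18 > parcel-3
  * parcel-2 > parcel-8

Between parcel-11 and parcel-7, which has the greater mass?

parcel-11

The relevant relations are parcel-7 < parcel-9; parcel-9 < parcel-5; parcel-5 < parcel-10; parcel-10 < parcel-8; parcel-8 < parcel-2; parcel-2 < parcel-3; parcel-3 < parcel-18; parcel-18 < parcel-11.
Chaining these gives parcel-7 < parcel-9 < parcel-5 < parcel-10 < parcel-8 < parcel-2 < parcel-3 < parcel-18 < parcel-11.
So parcel-7 < parcel-11; parcel-11 is the heavier of the two.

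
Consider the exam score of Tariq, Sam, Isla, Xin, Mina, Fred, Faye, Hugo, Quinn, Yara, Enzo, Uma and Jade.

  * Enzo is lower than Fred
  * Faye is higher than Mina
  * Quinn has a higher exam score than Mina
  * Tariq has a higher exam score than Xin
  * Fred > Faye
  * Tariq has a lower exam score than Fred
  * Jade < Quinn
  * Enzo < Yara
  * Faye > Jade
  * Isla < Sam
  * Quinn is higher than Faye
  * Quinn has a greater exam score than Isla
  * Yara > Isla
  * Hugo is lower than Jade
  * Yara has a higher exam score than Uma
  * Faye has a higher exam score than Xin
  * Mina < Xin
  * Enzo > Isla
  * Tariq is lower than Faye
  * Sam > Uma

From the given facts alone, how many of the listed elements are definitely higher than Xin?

4

From Xin the given relations immediately reach Tariq, Faye.
From those, Quinn, Fred — 4 in total.
Nothing else is reachable above Xin; 4 in all.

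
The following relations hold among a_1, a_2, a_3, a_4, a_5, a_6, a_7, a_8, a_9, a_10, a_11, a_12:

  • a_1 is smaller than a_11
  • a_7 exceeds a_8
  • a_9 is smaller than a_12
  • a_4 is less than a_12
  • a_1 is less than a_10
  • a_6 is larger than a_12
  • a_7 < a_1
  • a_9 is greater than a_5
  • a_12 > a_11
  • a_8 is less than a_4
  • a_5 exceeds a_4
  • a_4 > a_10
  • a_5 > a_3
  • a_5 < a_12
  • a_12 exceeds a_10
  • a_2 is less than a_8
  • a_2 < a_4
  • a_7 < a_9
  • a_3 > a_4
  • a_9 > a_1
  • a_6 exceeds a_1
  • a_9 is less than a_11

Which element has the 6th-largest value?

a_3

Piecing the relations together gives one ordering: a_2 < a_8 < a_7 < a_1 < a_10 < a_4 < a_3 < a_5 < a_9 < a_11 < a_12 < a_6.
The 6th largest is a_3.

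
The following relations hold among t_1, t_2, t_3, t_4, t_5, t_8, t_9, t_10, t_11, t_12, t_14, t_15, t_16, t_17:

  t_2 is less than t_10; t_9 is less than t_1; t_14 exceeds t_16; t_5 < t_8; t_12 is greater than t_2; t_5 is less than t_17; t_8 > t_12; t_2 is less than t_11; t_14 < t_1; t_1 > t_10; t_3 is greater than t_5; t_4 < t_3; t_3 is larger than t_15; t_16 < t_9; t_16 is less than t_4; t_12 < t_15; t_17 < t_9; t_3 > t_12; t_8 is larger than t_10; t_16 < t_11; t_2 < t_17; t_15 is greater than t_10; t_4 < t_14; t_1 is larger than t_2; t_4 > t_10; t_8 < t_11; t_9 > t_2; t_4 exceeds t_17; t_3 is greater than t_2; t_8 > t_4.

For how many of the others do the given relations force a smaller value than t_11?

From t_11 the given relations immediately reach t_2, t_16, t_8.
From those, t_5, t_10, t_12, t_4 — 7 in total.
From those, t_17 — 8 in total.
Nothing else is reachable below t_11; 8 in all.

8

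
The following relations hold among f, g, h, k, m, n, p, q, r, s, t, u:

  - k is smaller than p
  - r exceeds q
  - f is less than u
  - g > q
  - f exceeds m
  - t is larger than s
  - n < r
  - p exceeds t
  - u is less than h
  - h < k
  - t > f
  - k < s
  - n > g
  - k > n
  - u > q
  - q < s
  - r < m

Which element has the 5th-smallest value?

Chaining the given pairs: q < g < n < r < m < f < u < h < k < s < t < p.
Counting 5 from the smallest end gives m.

m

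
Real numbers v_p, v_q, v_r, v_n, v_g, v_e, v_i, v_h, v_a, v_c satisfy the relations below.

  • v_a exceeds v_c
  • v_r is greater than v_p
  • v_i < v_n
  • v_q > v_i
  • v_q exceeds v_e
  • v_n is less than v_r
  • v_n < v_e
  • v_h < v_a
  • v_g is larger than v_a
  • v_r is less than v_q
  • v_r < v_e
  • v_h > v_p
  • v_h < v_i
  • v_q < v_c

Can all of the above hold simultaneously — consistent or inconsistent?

Every relation is compatible with v_p < v_h < v_i < v_n < v_r < v_e < v_q < v_c < v_a < v_g; the set is consistent.

consistent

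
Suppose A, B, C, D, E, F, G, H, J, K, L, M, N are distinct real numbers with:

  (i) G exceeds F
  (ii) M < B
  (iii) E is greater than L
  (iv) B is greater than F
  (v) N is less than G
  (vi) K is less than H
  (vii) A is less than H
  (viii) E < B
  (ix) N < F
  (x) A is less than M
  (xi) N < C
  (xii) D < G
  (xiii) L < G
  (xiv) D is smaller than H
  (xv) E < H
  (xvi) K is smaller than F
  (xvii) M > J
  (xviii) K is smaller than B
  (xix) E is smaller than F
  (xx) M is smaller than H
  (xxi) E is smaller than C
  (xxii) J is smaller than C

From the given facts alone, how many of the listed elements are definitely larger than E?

5

From E the given relations immediately reach F, C, H, B.
From those, G — 5 in total.
Nothing else is reachable above E; 5 in all.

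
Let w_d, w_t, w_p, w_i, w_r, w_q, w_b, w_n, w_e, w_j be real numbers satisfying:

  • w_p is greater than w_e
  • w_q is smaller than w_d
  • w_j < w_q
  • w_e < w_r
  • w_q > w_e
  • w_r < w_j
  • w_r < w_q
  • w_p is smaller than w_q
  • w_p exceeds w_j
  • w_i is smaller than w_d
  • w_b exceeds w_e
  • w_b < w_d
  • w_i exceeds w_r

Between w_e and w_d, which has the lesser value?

Following the relations from w_e: w_e < w_r < w_j < w_p < w_q < w_d.
So w_e < w_d; w_e is the smaller of the two.

w_e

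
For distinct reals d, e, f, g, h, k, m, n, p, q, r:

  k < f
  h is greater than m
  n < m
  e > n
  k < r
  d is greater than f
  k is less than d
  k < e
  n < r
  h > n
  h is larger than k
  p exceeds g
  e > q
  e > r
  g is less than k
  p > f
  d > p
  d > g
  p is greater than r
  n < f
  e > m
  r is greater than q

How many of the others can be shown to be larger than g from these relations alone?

7

The elements the relations force above g are k, f, r, h, e, p, d — no chain reaches any other.
That is 7.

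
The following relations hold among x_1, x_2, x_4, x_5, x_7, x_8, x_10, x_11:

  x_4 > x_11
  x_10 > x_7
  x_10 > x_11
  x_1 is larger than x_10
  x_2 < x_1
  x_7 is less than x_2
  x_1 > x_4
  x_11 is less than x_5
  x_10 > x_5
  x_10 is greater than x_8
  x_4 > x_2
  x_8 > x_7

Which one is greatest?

x_11 is not greatest since x_11 < x_5; x_7 is not greatest since x_7 < x_8; x_8 is not greatest since x_8 < x_10; x_2 is not greatest since x_2 < x_1; x_5 is not greatest since x_5 < x_10; x_10 is not greatest since x_10 < x_1; x_4 is not greatest since x_4 < x_1.
Only x_1 has nothing above it, so x_1 is the greatest.

x_1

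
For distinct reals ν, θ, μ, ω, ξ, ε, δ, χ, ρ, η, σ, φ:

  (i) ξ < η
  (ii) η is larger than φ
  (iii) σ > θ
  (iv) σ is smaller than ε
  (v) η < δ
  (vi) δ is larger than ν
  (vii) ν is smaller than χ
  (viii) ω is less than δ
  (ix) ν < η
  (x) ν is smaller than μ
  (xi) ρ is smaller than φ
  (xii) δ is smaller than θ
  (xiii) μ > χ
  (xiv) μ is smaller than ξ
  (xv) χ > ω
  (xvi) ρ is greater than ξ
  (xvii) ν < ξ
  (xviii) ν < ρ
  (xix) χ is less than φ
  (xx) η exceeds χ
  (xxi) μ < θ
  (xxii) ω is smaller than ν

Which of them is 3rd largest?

Piecing the relations together gives one ordering: ω < ν < χ < μ < ξ < ρ < φ < η < δ < θ < σ < ε.
Counting 3 from the largest end gives θ.

θ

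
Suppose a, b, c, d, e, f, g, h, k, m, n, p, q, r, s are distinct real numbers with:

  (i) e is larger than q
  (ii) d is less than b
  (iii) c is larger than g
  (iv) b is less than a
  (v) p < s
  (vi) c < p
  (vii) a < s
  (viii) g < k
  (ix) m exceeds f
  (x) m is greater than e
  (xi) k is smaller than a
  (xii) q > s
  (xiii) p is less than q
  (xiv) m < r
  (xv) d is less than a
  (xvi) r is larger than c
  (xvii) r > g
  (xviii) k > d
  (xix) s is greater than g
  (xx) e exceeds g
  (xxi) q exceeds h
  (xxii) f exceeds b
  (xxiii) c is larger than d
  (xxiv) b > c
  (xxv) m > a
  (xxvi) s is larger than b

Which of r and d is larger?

r

Following the relations from d: d < c < b < s < q < e < m < r.
So d < r; r is the larger of the two.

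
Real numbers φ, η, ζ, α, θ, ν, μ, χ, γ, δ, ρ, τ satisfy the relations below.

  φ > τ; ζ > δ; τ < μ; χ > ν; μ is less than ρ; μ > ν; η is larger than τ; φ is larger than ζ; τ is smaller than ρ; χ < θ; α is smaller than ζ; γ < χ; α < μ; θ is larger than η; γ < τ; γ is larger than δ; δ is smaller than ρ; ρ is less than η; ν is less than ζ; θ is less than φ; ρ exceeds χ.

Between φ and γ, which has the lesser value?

γ

Chaining the given relations: γ < τ < ρ < η < θ < φ.
So γ < φ; γ is the smaller of the two.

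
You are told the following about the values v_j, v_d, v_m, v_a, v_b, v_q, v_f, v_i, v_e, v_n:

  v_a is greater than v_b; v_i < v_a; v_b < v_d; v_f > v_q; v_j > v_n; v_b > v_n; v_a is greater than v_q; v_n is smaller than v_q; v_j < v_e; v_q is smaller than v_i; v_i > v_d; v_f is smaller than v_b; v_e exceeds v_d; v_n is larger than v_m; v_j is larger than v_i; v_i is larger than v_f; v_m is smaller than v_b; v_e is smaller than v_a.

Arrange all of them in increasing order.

Nothing is placed below v_m, so it is least; from there v_m < v_n; v_n < v_q; v_q < v_f; v_f < v_b; v_b < v_d; v_d < v_i; v_i < v_j; v_j < v_e; v_e < v_a, each given directly.

v_m < v_n < v_q < v_f < v_b < v_d < v_i < v_j < v_e < v_a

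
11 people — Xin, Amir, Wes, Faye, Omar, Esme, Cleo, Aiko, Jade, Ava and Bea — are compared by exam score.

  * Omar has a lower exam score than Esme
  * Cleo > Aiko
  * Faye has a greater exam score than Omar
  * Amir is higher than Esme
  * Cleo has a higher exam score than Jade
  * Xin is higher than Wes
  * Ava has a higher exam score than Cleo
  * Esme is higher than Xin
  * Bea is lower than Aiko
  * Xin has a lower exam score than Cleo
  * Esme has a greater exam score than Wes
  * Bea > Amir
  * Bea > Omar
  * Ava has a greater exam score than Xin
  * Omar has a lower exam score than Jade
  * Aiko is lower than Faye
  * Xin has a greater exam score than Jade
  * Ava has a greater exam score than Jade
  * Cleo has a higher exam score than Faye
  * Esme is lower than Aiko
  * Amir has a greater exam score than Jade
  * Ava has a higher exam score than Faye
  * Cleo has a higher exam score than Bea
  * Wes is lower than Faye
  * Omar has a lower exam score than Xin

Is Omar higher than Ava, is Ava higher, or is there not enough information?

Ava

Link the given pairs in sequence: Omar < Jade; Jade < Xin; Xin < Esme; Esme < Amir; Amir < Bea; Bea < Aiko; Aiko < Faye; Faye < Cleo; Cleo < Ava.
Together: Omar < Jade < Xin < Esme < Amir < Bea < Aiko < Faye < Cleo < Ava.
So Ava is higher.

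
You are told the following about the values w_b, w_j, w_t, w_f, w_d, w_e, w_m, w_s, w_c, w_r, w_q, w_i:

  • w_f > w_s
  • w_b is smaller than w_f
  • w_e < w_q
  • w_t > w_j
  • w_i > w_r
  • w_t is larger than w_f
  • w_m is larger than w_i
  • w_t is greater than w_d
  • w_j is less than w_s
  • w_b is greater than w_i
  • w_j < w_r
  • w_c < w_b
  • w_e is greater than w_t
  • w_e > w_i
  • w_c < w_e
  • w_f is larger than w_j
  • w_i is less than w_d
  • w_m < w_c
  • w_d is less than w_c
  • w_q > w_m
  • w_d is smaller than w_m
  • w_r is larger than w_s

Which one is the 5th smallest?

The consecutive relations fix a unique order: w_j < w_s < w_r < w_i < w_d < w_m < w_c < w_b < w_f < w_t < w_e < w_q.
The 5th smallest is w_d.

w_d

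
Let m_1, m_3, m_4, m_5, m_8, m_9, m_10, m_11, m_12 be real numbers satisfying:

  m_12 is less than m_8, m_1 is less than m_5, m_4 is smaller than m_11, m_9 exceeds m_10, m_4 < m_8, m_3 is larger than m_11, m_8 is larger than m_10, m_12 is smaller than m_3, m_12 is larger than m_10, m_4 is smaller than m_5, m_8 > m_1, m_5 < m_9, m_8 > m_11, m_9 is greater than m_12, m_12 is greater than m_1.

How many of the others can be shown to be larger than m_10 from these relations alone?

4

The elements the relations force above m_10 are m_12, m_3, m_8, m_9 — no chain reaches any other.
That is 4.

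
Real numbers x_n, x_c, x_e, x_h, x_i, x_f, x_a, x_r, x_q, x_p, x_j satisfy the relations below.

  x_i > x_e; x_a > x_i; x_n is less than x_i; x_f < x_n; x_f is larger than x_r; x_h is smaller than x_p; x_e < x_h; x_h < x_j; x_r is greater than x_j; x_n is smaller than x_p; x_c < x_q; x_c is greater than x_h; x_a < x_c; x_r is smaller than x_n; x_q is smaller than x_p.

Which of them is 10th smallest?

Chaining the given pairs: x_e < x_h < x_j < x_r < x_f < x_n < x_i < x_a < x_c < x_q < x_p.
The 10th smallest is x_q.

x_q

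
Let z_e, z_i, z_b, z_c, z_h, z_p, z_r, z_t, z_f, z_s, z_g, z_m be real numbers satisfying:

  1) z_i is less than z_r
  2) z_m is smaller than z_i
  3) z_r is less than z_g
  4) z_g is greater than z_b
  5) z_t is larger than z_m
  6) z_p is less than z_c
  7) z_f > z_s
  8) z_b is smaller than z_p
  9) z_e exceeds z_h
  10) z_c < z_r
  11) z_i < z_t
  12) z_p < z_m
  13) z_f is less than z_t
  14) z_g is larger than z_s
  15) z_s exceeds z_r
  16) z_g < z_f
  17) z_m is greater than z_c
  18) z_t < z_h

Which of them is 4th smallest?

Piecing the relations together gives one ordering: z_b < z_p < z_c < z_m < z_i < z_r < z_s < z_g < z_f < z_t < z_h < z_e.
The 4th smallest is z_m.

z_m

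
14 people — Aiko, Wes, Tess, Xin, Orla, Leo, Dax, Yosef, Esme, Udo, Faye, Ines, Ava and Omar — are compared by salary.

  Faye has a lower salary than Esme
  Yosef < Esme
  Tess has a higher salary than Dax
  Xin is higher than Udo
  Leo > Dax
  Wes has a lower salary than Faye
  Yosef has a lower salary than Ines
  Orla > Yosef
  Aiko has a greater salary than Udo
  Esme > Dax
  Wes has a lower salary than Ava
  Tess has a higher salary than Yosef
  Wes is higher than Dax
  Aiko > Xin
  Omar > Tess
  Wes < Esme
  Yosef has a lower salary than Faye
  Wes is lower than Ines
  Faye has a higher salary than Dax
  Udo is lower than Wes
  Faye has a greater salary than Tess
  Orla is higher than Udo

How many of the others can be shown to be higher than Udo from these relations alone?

8

The elements the relations force above Udo are Wes, Xin, Ava, Aiko, Orla, Ines, Faye, Esme — no chain reaches any other.
That is 8.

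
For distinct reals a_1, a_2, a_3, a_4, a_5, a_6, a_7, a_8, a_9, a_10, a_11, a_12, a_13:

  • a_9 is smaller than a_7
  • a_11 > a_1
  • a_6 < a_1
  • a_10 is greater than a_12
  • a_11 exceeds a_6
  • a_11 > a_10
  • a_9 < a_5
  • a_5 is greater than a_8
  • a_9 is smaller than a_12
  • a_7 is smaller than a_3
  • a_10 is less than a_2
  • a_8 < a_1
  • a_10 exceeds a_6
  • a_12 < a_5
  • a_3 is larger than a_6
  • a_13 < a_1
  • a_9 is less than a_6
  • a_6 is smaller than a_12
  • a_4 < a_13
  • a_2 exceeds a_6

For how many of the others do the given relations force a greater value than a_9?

From a_9 the given relations immediately reach a_6, a_7, a_12, a_5.
From those, a_10, a_3, a_1, a_11, a_2 — 9 in total.
Nothing else is reachable above a_9; 9 in all.

9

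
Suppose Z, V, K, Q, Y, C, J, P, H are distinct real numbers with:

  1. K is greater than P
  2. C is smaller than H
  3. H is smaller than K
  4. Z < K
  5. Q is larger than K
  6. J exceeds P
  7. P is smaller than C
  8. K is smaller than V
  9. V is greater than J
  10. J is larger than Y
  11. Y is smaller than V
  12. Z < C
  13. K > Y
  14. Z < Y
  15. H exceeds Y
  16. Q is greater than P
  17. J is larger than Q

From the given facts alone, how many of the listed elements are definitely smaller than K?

5

From K the given relations immediately reach P, Z, Y, H.
From those, C — 5 in total.
No other element is forced below K by the given relations, so the count is 5.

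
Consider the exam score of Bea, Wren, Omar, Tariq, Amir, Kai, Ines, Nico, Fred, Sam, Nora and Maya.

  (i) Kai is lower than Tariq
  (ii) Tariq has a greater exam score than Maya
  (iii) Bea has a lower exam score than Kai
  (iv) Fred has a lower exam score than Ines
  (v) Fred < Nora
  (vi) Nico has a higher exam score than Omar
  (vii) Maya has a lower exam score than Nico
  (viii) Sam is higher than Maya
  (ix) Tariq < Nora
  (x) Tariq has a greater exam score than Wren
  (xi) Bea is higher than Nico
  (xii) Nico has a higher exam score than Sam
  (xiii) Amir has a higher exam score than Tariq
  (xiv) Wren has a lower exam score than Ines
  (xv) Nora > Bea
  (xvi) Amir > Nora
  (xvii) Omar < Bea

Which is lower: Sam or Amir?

Sam < Nico and Nico < Bea give Sam < Bea.
Then Bea < Kai extends the chain to Kai.
With Kai < Tariq: Sam < Nico < Bea < Kai < Tariq.
Then Tariq < Amir extends the chain to Amir.
So Sam < Amir; Sam is the lower of the two.

Sam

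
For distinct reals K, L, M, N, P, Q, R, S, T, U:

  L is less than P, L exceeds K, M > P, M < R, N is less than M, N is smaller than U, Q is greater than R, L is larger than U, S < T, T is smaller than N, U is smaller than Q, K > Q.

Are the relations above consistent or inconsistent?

inconsistent

We have R < Q stated directly, yet also Q < K < L < P < M < R by chaining the others — so Q < R. Contradiction.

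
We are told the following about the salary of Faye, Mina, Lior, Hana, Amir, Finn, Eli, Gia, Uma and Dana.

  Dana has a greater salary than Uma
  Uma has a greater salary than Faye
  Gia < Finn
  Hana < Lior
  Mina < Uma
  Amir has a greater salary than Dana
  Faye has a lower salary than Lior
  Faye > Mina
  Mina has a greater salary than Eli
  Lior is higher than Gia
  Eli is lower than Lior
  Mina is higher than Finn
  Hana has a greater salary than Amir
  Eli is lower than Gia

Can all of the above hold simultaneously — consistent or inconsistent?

consistent

The single ordering Eli < Gia < Finn < Mina < Faye < Uma < Dana < Amir < Hana < Lior satisfies every listed relation, so no contradiction arises.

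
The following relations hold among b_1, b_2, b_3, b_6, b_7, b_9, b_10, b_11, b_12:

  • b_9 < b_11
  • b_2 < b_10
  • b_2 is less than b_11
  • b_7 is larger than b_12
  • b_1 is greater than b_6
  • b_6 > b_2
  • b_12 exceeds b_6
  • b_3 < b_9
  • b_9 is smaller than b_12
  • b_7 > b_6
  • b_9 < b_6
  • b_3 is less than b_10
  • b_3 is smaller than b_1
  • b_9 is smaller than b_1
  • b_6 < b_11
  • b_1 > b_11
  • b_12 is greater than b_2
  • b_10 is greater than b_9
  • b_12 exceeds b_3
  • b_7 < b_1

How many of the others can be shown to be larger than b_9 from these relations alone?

6

The elements the relations force above b_9 are b_6, b_10, b_12, b_11, b_7, b_1 — no chain reaches any other.
That is 6.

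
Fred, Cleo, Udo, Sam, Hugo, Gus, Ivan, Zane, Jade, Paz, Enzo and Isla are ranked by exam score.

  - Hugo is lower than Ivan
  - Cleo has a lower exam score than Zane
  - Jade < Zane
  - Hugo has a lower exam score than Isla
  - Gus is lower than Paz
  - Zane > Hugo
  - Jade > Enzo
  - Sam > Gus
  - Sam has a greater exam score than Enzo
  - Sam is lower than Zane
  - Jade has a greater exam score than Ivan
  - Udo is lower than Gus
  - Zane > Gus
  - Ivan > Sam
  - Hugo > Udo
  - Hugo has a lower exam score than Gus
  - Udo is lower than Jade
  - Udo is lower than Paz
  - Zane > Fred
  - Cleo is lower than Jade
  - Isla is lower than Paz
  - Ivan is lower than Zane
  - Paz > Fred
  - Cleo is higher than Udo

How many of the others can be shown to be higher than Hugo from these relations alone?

The elements the relations force above Hugo are Isla, Gus, Paz, Sam, Ivan, Jade, Zane — no chain reaches any other.
That is 7.

7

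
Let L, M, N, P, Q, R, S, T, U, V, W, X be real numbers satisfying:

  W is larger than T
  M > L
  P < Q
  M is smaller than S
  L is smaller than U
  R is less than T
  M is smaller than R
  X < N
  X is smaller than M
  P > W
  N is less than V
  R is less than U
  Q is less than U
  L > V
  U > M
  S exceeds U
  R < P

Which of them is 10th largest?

Chaining the given pairs: X < N < V < L < M < R < T < W < P < Q < U < S.
The 10th largest is V.

V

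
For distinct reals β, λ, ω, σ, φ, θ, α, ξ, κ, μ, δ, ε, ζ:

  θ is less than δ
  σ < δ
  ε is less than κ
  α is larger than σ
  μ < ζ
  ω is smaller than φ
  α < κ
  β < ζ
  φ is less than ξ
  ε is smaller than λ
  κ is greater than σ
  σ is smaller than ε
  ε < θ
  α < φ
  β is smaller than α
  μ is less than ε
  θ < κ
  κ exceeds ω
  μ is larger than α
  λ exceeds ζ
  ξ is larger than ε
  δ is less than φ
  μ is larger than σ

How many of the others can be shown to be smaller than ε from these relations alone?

4

From ε the given relations immediately reach σ, μ.
From those, α — 3 in total.
From those, β — 4 in total.
No other element is forced below ε by the given relations, so the count is 4.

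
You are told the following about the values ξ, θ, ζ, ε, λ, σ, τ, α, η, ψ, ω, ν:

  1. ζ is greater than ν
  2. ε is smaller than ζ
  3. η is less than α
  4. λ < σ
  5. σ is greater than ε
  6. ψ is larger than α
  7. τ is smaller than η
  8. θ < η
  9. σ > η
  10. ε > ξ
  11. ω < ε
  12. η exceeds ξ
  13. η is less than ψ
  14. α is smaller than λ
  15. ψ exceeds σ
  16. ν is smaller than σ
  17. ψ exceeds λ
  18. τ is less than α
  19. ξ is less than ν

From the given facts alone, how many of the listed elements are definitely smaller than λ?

Directly below λ: α.
One step further: τ, η (3 so far).
One step further: ξ, θ (5 so far).
Nothing else is reachable below λ; 5 in all.

5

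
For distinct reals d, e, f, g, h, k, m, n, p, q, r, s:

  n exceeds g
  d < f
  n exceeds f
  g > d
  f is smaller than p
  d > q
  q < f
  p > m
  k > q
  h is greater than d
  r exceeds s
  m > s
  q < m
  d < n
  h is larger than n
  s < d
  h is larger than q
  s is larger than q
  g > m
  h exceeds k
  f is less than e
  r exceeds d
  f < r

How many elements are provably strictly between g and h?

The relations place g below h. An element lies strictly between them when it is forced above g and also forced below h.
Above g: {n}. Below h: {q, s, d, f, k, m, n}.
Intersection: {n} — 1.

1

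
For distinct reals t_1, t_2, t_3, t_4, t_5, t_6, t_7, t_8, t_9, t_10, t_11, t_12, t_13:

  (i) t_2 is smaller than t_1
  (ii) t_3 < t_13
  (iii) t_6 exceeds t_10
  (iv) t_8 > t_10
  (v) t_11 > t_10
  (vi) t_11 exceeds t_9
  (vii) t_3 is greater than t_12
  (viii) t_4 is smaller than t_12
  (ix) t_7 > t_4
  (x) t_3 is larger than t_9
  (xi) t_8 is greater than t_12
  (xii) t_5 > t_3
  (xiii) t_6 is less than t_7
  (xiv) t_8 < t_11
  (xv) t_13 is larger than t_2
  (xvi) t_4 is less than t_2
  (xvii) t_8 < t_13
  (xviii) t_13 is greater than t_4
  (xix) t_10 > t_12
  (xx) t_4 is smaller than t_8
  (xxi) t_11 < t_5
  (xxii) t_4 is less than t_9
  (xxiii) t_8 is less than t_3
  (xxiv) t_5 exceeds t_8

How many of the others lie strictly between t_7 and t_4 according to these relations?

3

The relations place t_4 below t_7. An element lies strictly between them when it is forced above t_4 and also forced below t_7.
Above t_4: {t_9, t_2, t_12, t_10, t_8, t_11, t_3, t_1, t_13, t_5, t_6}. Below t_7: {t_12, t_10, t_6}.
Intersection: {t_12, t_10, t_6} — 3.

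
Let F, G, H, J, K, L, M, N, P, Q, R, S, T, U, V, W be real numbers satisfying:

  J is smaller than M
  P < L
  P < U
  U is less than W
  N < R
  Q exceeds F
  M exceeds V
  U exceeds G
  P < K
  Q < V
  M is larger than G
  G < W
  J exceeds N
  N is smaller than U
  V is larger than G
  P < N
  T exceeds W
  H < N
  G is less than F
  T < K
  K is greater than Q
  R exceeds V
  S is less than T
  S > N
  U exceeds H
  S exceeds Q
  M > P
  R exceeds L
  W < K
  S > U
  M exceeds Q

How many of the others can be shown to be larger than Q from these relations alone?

Directly above Q: V, S, K, M.
One step further: T, R (6 so far).
No other element is forced above Q by the given relations, so the count is 6.

6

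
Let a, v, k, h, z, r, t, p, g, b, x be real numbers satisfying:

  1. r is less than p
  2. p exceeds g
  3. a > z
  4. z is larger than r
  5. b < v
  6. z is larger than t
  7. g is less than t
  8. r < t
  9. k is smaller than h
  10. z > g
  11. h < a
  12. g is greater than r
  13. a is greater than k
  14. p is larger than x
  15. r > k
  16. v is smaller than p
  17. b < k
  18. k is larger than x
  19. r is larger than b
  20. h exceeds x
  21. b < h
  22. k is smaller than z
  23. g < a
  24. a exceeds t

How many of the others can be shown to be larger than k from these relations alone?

Directly above k: r, h, z, a.
One step further: g, t, p (7 so far).
No other element is forced above k by the given relations, so the count is 7.

7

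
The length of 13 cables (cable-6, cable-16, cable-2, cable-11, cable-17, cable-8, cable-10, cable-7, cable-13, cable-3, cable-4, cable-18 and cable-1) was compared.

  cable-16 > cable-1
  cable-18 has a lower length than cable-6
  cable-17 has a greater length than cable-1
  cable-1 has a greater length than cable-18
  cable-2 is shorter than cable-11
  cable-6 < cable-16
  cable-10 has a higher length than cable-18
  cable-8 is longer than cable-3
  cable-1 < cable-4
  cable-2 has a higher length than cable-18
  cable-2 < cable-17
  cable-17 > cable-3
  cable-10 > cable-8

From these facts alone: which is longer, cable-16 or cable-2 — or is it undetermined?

undetermined

Following every chain through cable-2: above cable-2 we get cable-17, cable-11; below cable-2 we get cable-18.
cable-16 is not reached, and no chain runs the other way from cable-16 to cable-2.
So the given relations leave the order of cable-2 and cable-16 undetermined.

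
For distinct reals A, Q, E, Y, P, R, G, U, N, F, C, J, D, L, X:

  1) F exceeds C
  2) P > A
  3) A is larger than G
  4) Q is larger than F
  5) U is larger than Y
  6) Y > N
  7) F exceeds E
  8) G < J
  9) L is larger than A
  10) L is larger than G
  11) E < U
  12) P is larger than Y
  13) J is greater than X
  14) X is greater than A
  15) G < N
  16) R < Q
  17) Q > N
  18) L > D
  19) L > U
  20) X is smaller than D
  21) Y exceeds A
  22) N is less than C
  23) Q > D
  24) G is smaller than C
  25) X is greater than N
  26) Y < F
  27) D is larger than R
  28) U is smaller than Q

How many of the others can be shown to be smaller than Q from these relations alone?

Directly below Q: R, N, U, D, F.
One step further: G, E, X, Y, C (10 so far).
One step further: A (11 so far).
No other element is forced below Q by the given relations, so the count is 11.

11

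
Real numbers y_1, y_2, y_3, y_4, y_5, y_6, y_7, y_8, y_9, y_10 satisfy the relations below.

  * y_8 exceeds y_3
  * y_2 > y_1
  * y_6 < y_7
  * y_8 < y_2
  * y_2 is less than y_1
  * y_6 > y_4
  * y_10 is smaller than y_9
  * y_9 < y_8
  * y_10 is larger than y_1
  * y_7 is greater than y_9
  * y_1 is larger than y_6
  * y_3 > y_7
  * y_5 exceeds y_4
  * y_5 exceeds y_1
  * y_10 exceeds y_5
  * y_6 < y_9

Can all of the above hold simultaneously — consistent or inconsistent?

Chaining the given relations yields y_1 < y_5 < y_10 < y_9 < y_7 < y_3 < y_8 < y_2, so y_1 < y_2. But one relation states y_2 < y_1. These cannot both hold.

inconsistent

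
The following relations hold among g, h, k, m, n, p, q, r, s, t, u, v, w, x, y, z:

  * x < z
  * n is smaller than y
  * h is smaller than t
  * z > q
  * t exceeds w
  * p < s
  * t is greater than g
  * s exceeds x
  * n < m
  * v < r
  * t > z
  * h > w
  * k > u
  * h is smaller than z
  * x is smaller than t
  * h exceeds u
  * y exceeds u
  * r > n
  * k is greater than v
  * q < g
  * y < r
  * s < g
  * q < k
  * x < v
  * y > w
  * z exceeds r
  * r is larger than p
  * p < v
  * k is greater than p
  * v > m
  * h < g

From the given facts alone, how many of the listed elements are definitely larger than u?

The elements the relations force above u are h, y, r, g, k, z, t — no chain reaches any other.
That is 7.

7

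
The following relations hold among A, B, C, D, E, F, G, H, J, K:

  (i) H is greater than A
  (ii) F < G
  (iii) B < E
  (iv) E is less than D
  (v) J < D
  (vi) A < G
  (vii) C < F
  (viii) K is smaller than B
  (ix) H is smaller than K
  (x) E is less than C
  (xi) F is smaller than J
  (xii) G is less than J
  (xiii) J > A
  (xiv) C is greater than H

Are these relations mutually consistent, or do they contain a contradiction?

consistent

Every relation is compatible with A < H < K < B < E < C < F < G < J < D; the set is consistent.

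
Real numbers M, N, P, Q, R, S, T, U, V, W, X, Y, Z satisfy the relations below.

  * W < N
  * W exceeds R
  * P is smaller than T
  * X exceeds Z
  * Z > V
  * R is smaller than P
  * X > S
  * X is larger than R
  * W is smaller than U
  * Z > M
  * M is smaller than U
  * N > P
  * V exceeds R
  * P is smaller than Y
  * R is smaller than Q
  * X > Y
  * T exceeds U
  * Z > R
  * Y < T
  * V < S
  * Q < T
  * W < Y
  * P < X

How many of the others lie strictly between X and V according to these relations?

The relations place V below X. An element lies strictly between them when it is forced above V and also forced below X.
Above V: {S, Z}. Below X: {R, M, P, W, Y, S, Z}.
Intersection: {S, Z} — 2.

2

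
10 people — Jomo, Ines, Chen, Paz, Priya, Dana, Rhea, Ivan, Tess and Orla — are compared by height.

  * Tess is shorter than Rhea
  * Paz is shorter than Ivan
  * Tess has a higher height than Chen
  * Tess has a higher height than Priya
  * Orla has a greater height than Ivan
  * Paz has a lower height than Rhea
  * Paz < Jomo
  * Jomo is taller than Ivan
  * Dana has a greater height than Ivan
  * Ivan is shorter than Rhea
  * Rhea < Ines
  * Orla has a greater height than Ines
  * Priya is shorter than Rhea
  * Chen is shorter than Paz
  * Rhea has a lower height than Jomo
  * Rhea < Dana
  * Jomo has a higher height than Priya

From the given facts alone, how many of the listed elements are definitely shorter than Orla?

Directly below Orla: Ivan, Ines.
One step further: Paz, Rhea (4 so far).
One step further: Chen, Priya, Tess (7 so far).
Nothing else is reachable below Orla; 7 in all.

7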